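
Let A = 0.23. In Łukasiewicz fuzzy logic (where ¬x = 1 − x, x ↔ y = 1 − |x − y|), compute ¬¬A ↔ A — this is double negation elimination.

¬A = 1 − 0.23 = 0.77
¬¬A = 1 − 0.77 = 0.23
¬¬A ↔ A = 1 − |0.23 − 0.23| = 1 − 0.00 = 1.00
(As expected: always 1 in Ł∞ since negation is involutive.)

1.00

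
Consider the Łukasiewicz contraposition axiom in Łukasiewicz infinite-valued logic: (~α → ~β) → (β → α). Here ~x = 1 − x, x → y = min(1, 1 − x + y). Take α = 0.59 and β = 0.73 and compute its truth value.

~α = 1 − 0.59 = 0.41
~β = 1 − 0.73 = 0.27
~α → ~β = min(1, 1 − 0.41 + 0.27) = min(1, 0.86) = 0.86
β → α = min(1, 1 − 0.73 + 0.59) = min(1, 0.86) = 0.86
(~α → ~β) → (β → α) = min(1, 1 − 0.86 + 0.86) = min(1, 1.00) = 1.00
(As expected: an axiom of Ł∞, always 1.)

1.00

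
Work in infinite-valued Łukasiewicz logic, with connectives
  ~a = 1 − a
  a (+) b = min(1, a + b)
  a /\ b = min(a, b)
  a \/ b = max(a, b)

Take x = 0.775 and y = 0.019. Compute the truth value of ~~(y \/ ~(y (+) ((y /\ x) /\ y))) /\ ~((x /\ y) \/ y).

0.962

y /\ x = min(0.019, 0.775) = 0.019
(y /\ x) /\ y = min(0.019, 0.019) = 0.019
y (+) ((y /\ x) /\ y) = min(1, 0.019 + 0.019) = min(1, 0.038) = 0.038
~(y (+) ((y /\ x) /\ y)) = 1 − 0.038 = 0.962
y \/ ~(y (+) ((y /\ x) /\ y)) = max(0.019, 0.962) = 0.962
~(y \/ ~(y (+) ((y /\ x) /\ y))) = 1 − 0.962 = 0.038
~~(y \/ ~(y (+) ((y /\ x) /\ y))) = 1 − 0.038 = 0.962
x /\ y = min(0.775, 0.019) = 0.019
(x /\ y) \/ y = max(0.019, 0.019) = 0.019
~((x /\ y) \/ y) = 1 − 0.019 = 0.981
~~(y \/ ~(y (+) ((y /\ x) /\ y))) /\ ~((x /\ y) \/ y) = min(0.962, 0.981) = 0.962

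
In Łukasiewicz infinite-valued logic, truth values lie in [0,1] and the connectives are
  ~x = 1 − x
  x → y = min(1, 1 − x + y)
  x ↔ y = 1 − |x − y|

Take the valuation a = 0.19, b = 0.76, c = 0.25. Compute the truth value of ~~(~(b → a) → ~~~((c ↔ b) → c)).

b → a = min(1, 1 − 0.76 + 0.19) = min(1, 0.43) = 0.43
~(b → a) = 1 − 0.43 = 0.57
c ↔ b = 1 − |0.25 − 0.76| = 1 − 0.51 = 0.49
(c ↔ b) → c = min(1, 1 − 0.49 + 0.25) = min(1, 0.76) = 0.76
~((c ↔ b) → c) = 1 − 0.76 = 0.24
~~((c ↔ b) → c) = 1 − 0.24 = 0.76
~~~((c ↔ b) → c) = 1 − 0.76 = 0.24
~(b → a) → ~~~((c ↔ b) → c) = min(1, 1 − 0.57 + 0.24) = min(1, 0.67) = 0.67
~(~(b → a) → ~~~((c ↔ b) → c)) = 1 − 0.67 = 0.33
~~(~(b → a) → ~~~((c ↔ b) → c)) = 1 − 0.33 = 0.67

0.67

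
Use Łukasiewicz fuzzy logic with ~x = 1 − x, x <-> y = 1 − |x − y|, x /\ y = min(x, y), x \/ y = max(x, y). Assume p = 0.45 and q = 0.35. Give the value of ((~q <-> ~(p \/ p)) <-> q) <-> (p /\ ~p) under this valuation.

~q = 1 − 0.35 = 0.65
p \/ p = max(0.45, 0.45) = 0.45
~(p \/ p) = 1 − 0.45 = 0.55
~q <-> ~(p \/ p) = 1 − |0.65 − 0.55| = 1 − 0.10 = 0.90
(~q <-> ~(p \/ p)) <-> q = 1 − |0.90 − 0.35| = 1 − 0.55 = 0.45
~p = 1 − 0.45 = 0.55
p /\ ~p = min(0.45, 0.55) = 0.45
((~q <-> ~(p \/ p)) <-> q) <-> (p /\ ~p) = 1 − |0.45 − 0.45| = 1 − 0.00 = 1.00

1.00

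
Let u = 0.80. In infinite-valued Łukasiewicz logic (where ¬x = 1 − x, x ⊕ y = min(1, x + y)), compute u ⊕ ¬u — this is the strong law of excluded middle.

¬u = 1 − 0.80 = 0.20
u ⊕ ¬u = min(1, 0.80 + 0.20) = min(1, 1.00) = 1.00
(As expected: always 1 in Ł∞ since a ⊕ (1−a) = 1.)

1.00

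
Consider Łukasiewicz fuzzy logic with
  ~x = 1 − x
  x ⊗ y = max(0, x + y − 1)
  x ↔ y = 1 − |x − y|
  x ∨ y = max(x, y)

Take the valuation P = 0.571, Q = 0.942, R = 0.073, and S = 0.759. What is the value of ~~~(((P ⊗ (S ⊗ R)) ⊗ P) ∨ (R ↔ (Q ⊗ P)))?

S ⊗ R = max(0, 0.759 + 0.073 − 1) = max(0, -0.168) = 0.000
P ⊗ (S ⊗ R) = max(0, 0.571 + 0.000 − 1) = max(0, -0.429) = 0.000
(P ⊗ (S ⊗ R)) ⊗ P = max(0, 0.000 + 0.571 − 1) = max(0, -0.429) = 0.000
Q ⊗ P = max(0, 0.942 + 0.571 − 1) = max(0, 0.513) = 0.513
R ↔ (Q ⊗ P) = 1 − |0.073 − 0.513| = 1 − 0.440 = 0.560
((P ⊗ (S ⊗ R)) ⊗ P) ∨ (R ↔ (Q ⊗ P)) = max(0.000, 0.560) = 0.560
~(((P ⊗ (S ⊗ R)) ⊗ P) ∨ (R ↔ (Q ⊗ P))) = 1 − 0.560 = 0.440
~~(((P ⊗ (S ⊗ R)) ⊗ P) ∨ (R ↔ (Q ⊗ P))) = 1 − 0.440 = 0.560
~~~(((P ⊗ (S ⊗ R)) ⊗ P) ∨ (R ↔ (Q ⊗ P))) = 1 − 0.560 = 0.440

0.440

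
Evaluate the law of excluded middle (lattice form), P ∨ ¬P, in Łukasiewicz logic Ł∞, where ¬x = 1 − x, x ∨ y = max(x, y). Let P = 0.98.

¬P = 1 − 0.98 = 0.02
P ∨ ¬P = max(0.98, 0.02) = 0.98
(The value 0.98 < 1 shows this instance is not satisfied; not a Ł∞-tautology — its value is max(a, 1−a).)

0.98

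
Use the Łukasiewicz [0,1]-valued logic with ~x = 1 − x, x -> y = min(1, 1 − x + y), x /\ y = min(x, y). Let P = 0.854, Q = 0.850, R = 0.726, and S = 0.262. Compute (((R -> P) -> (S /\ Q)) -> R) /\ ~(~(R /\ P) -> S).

R -> P = min(1, 1 − 0.726 + 0.854) = min(1, 1.128) = 1.000
S /\ Q = min(0.262, 0.850) = 0.262
(R -> P) -> (S /\ Q) = min(1, 1 − 1.000 + 0.262) = min(1, 0.262) = 0.262
((R -> P) -> (S /\ Q)) -> R = min(1, 1 − 0.262 + 0.726) = min(1, 1.464) = 1.000
R /\ P = min(0.726, 0.854) = 0.726
~(R /\ P) = 1 − 0.726 = 0.274
~(R /\ P) -> S = min(1, 1 − 0.274 + 0.262) = min(1, 0.988) = 0.988
~(~(R /\ P) -> S) = 1 − 0.988 = 0.012
(((R -> P) -> (S /\ Q)) -> R) /\ ~(~(R /\ P) -> S) = min(1.000, 0.012) = 0.012

0.012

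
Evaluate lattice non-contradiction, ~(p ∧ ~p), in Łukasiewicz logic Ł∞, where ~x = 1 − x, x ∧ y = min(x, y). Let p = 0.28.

~p = 1 − 0.28 = 0.72
p ∧ ~p = min(0.28, 0.72) = 0.28
~(p ∧ ~p) = 1 − 0.28 = 0.72
(The value 0.72 < 1 shows this instance is not satisfied; not a Ł∞-tautology — its value is 1 − min(a, 1−a).)

0.72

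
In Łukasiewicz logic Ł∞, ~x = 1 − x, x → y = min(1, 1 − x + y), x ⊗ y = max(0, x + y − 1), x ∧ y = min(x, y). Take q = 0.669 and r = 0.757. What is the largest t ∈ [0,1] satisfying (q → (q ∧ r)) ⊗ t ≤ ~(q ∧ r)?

0.331

q ∧ r = min(0.669, 0.757) = 0.669
q → (q ∧ r) = min(1, 1 − 0.669 + 0.669) = min(1, 1.000) = 1.000
So the left factor is q → (q ∧ r) = 1.000.
~(q ∧ r) = 1 − 0.669 = 0.331
So the right-hand bound is ~(q ∧ r) = 0.331.
The residuum of the Łukasiewicz t-norm gives the supremum: min(1, 1 − 1.000 + 0.331).
1 − 1.000 + 0.331 = 0.331, so t = min(1, 0.331) = 0.331.
Check: 1.000 ⊗ 0.331 = max(0, 0.331) = 0.331 ≤ 0.331.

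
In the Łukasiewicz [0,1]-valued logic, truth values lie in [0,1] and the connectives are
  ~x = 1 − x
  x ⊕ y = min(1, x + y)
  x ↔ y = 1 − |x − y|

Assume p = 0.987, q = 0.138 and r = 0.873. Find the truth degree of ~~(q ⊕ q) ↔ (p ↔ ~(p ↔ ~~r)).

0.851

q ⊕ q = min(1, 0.138 + 0.138) = min(1, 0.276) = 0.276
~(q ⊕ q) = 1 − 0.276 = 0.724
~~(q ⊕ q) = 1 − 0.724 = 0.276
~r = 1 − 0.873 = 0.127
~~r = 1 − 0.127 = 0.873
p ↔ ~~r = 1 − |0.987 − 0.873| = 1 − 0.114 = 0.886
~(p ↔ ~~r) = 1 − 0.886 = 0.114
p ↔ ~(p ↔ ~~r) = 1 − |0.987 − 0.114| = 1 − 0.873 = 0.127
~~(q ⊕ q) ↔ (p ↔ ~(p ↔ ~~r)) = 1 − |0.276 − 0.127| = 1 − 0.149 = 0.851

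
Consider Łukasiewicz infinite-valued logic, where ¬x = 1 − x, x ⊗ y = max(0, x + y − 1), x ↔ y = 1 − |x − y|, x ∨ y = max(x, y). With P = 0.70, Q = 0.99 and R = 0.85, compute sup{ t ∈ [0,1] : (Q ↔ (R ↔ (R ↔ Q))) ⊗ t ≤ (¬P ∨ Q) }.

0.99

R ↔ Q = 1 − |0.85 − 0.99| = 1 − 0.14 = 0.86
R ↔ (R ↔ Q) = 1 − |0.85 − 0.86| = 1 − 0.01 = 0.99
Q ↔ (R ↔ (R ↔ Q)) = 1 − |0.99 − 0.99| = 1 − 0.00 = 1.00
So the left factor is Q ↔ (R ↔ (R ↔ Q)) = 1.00.
¬P = 1 − 0.70 = 0.30
¬P ∨ Q = max(0.30, 0.99) = 0.99
So the right-hand bound is ¬P ∨ Q = 0.99.
The residuum of the Łukasiewicz t-norm gives the supremum: min(1, 1 − 1.00 + 0.99).
1 − 1.00 + 0.99 = 0.99, so t = min(1, 0.99) = 0.99.
Check: 1.00 ⊗ 0.99 = max(0, 0.99) = 0.99 ≤ 0.99.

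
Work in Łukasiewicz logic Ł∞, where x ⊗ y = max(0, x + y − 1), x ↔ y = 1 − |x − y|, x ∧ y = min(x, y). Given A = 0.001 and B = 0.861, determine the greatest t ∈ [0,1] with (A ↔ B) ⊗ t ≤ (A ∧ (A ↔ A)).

0.861

A ↔ B = 1 − |0.001 − 0.861| = 1 − 0.860 = 0.140
So the left factor is A ↔ B = 0.140.
A ↔ A = 1 − |0.001 − 0.001| = 1 − 0.000 = 1.000
A ∧ (A ↔ A) = min(0.001, 1.000) = 0.001
So the right-hand bound is A ∧ (A ↔ A) = 0.001.
The residuum of the Łukasiewicz t-norm gives the supremum: min(1, 1 − 0.140 + 0.001).
1 − 0.140 + 0.001 = 0.861, so t = min(1, 0.861) = 0.861.
Check: 0.140 ⊗ 0.861 = max(0, 0.001) = 0.001 ≤ 0.001.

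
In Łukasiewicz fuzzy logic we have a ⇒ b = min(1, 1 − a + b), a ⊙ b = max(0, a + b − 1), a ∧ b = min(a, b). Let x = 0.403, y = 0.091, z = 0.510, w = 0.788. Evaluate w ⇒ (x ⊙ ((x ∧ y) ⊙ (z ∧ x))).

x ∧ y = min(0.403, 0.091) = 0.091
z ∧ x = min(0.510, 0.403) = 0.403
(x ∧ y) ⊙ (z ∧ x) = max(0, 0.091 + 0.403 − 1) = max(0, -0.506) = 0.000
x ⊙ ((x ∧ y) ⊙ (z ∧ x)) = max(0, 0.403 + 0.000 − 1) = max(0, -0.597) = 0.000
w ⇒ (x ⊙ ((x ∧ y) ⊙ (z ∧ x))) = min(1, 1 − 0.788 + 0.000) = min(1, 0.212) = 0.212

0.212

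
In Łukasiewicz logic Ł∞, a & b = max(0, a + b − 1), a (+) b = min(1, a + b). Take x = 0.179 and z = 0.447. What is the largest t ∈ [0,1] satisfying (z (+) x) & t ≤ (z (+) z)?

1.000

z (+) x = min(1, 0.447 + 0.179) = min(1, 0.626) = 0.626
So the left factor is z (+) x = 0.626.
z (+) z = min(1, 0.447 + 0.447) = min(1, 0.894) = 0.894
So the right-hand bound is z (+) z = 0.894.
The residuum of the Łukasiewicz t-norm gives the supremum: min(1, 1 − 0.626 + 0.894).
1 − 0.626 + 0.894 = 1.268, so t = min(1, 1.268) = 1.000.
Check: 0.626 & 1.000 = max(0, 0.626) = 0.626 ≤ 0.894.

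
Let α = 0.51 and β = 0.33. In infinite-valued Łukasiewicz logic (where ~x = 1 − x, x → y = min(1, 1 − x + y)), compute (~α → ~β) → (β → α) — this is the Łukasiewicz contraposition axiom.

~α = 1 − 0.51 = 0.49
~β = 1 − 0.33 = 0.67
~α → ~β = min(1, 1 − 0.49 + 0.67) = min(1, 1.18) = 1.00
β → α = min(1, 1 − 0.33 + 0.51) = min(1, 1.18) = 1.00
(~α → ~β) → (β → α) = min(1, 1 − 1.00 + 1.00) = min(1, 1.00) = 1.00
(As expected: an axiom of Ł∞, always 1.)

1.00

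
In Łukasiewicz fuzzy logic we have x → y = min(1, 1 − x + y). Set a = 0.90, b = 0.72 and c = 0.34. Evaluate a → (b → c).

b → c = min(1, 1 − 0.72 + 0.34) = min(1, 0.62) = 0.62
a → (b → c) = min(1, 1 − 0.90 + 0.62) = min(1, 0.72) = 0.72

0.72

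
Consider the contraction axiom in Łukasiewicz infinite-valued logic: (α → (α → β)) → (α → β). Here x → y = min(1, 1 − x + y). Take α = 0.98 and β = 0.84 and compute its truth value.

0.98

α → β = min(1, 1 − 0.98 + 0.84) = min(1, 0.86) = 0.86
α → (α → β) = min(1, 1 − 0.98 + 0.86) = min(1, 0.88) = 0.88
(α → (α → β)) → (α → β) = min(1, 1 − 0.88 + 0.86) = min(1, 0.98) = 0.98
(The value 0.98 < 1 shows this instance is not satisfied; fails in Ł∞ (the t-norm is not idempotent).)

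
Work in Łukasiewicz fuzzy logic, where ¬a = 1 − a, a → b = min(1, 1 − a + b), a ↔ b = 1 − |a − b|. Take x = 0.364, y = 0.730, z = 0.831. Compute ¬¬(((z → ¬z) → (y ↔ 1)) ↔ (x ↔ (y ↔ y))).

¬z = 1 − 0.831 = 0.169
z → ¬z = min(1, 1 − 0.831 + 0.169) = min(1, 0.338) = 0.338
y ↔ 1 = 1 − |0.730 − 1.000| = 1 − 0.270 = 0.730
(z → ¬z) → (y ↔ 1) = min(1, 1 − 0.338 + 0.730) = min(1, 1.392) = 1.000
y ↔ y = 1 − |0.730 − 0.730| = 1 − 0.000 = 1.000
x ↔ (y ↔ y) = 1 − |0.364 − 1.000| = 1 − 0.636 = 0.364
((z → ¬z) → (y ↔ 1)) ↔ (x ↔ (y ↔ y)) = 1 − |1.000 − 0.364| = 1 − 0.636 = 0.364
¬(((z → ¬z) → (y ↔ 1)) ↔ (x ↔ (y ↔ y))) = 1 − 0.364 = 0.636
¬¬(((z → ¬z) → (y ↔ 1)) ↔ (x ↔ (y ↔ y))) = 1 − 0.636 = 0.364

0.364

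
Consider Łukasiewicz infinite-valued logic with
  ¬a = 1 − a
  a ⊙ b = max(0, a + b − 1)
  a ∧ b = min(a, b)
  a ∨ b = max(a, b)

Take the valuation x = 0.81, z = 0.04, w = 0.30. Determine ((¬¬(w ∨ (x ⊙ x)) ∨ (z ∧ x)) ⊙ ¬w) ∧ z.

0.04

x ⊙ x = max(0, 0.81 + 0.81 − 1) = max(0, 0.62) = 0.62
w ∨ (x ⊙ x) = max(0.30, 0.62) = 0.62
¬(w ∨ (x ⊙ x)) = 1 − 0.62 = 0.38
¬¬(w ∨ (x ⊙ x)) = 1 − 0.38 = 0.62
z ∧ x = min(0.04, 0.81) = 0.04
¬¬(w ∨ (x ⊙ x)) ∨ (z ∧ x) = max(0.62, 0.04) = 0.62
¬w = 1 − 0.30 = 0.70
(¬¬(w ∨ (x ⊙ x)) ∨ (z ∧ x)) ⊙ ¬w = max(0, 0.62 + 0.70 − 1) = max(0, 0.32) = 0.32
((¬¬(w ∨ (x ⊙ x)) ∨ (z ∧ x)) ⊙ ¬w) ∧ z = min(0.32, 0.04) = 0.04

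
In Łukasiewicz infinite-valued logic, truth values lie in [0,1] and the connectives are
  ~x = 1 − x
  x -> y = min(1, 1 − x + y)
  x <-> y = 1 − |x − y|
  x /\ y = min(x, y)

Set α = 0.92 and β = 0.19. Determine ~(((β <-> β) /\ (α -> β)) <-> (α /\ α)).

0.65

β <-> β = 1 − |0.19 − 0.19| = 1 − 0.00 = 1.00
α -> β = min(1, 1 − 0.92 + 0.19) = min(1, 0.27) = 0.27
(β <-> β) /\ (α -> β) = min(1.00, 0.27) = 0.27
α /\ α = min(0.92, 0.92) = 0.92
((β <-> β) /\ (α -> β)) <-> (α /\ α) = 1 − |0.27 − 0.92| = 1 − 0.65 = 0.35
~(((β <-> β) /\ (α -> β)) <-> (α /\ α)) = 1 − 0.35 = 0.65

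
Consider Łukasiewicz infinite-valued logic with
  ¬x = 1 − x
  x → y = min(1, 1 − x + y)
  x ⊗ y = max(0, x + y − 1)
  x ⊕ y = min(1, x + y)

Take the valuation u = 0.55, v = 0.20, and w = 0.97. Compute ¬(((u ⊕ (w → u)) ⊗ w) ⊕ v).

w → u = min(1, 1 − 0.97 + 0.55) = min(1, 0.58) = 0.58
u ⊕ (w → u) = min(1, 0.55 + 0.58) = min(1, 1.13) = 1.00
(u ⊕ (w → u)) ⊗ w = max(0, 1.00 + 0.97 − 1) = max(0, 0.97) = 0.97
((u ⊕ (w → u)) ⊗ w) ⊕ v = min(1, 0.97 + 0.20) = min(1, 1.17) = 1.00
¬(((u ⊕ (w → u)) ⊗ w) ⊕ v) = 1 − 1.00 = 0.00

0.00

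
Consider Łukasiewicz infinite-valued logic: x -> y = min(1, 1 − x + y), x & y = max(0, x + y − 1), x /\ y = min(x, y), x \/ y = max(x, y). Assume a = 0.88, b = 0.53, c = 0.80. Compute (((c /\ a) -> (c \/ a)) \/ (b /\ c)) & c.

c /\ a = min(0.80, 0.88) = 0.80
c \/ a = max(0.80, 0.88) = 0.88
(c /\ a) -> (c \/ a) = min(1, 1 − 0.80 + 0.88) = min(1, 1.08) = 1.00
b /\ c = min(0.53, 0.80) = 0.53
((c /\ a) -> (c \/ a)) \/ (b /\ c) = max(1.00, 0.53) = 1.00
(((c /\ a) -> (c \/ a)) \/ (b /\ c)) & c = max(0, 1.00 + 0.80 − 1) = max(0, 0.80) = 0.80

0.80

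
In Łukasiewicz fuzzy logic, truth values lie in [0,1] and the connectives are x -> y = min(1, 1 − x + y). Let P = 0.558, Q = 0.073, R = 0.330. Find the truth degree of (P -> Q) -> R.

0.815

P -> Q = min(1, 1 − 0.558 + 0.073) = min(1, 0.515) = 0.515
(P -> Q) -> R = min(1, 1 − 0.515 + 0.330) = min(1, 0.815) = 0.815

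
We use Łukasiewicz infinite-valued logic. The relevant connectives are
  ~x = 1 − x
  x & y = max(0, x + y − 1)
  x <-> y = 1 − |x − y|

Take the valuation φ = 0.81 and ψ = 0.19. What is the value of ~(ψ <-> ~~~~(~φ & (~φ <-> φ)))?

0.19

~φ = 1 − 0.81 = 0.19
~φ <-> φ = 1 − |0.19 − 0.81| = 1 − 0.62 = 0.38
~φ & (~φ <-> φ) = max(0, 0.19 + 0.38 − 1) = max(0, -0.43) = 0.00
~(~φ & (~φ <-> φ)) = 1 − 0.00 = 1.00
~~(~φ & (~φ <-> φ)) = 1 − 1.00 = 0.00
~~~(~φ & (~φ <-> φ)) = 1 − 0.00 = 1.00
~~~~(~φ & (~φ <-> φ)) = 1 − 1.00 = 0.00
ψ <-> ~~~~(~φ & (~φ <-> φ)) = 1 − |0.19 − 0.00| = 1 − 0.19 = 0.81
~(ψ <-> ~~~~(~φ & (~φ <-> φ))) = 1 − 0.81 = 0.19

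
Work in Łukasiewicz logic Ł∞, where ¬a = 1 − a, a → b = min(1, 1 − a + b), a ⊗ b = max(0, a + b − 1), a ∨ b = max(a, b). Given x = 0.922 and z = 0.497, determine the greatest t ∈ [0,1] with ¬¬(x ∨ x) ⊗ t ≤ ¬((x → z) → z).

x ∨ x = max(0.922, 0.922) = 0.922
¬(x ∨ x) = 1 − 0.922 = 0.078
¬¬(x ∨ x) = 1 − 0.078 = 0.922
So the left factor is ¬¬(x ∨ x) = 0.922.
x → z = min(1, 1 − 0.922 + 0.497) = min(1, 0.575) = 0.575
(x → z) → z = min(1, 1 − 0.575 + 0.497) = min(1, 0.922) = 0.922
¬((x → z) → z) = 1 − 0.922 = 0.078
So the right-hand bound is ¬((x → z) → z) = 0.078.
The residuum of the Łukasiewicz t-norm gives the supremum: min(1, 1 − 0.922 + 0.078).
1 − 0.922 + 0.078 = 0.156, so t = min(1, 0.156) = 0.156.
Check: 0.922 ⊗ 0.156 = max(0, 0.078) = 0.078 ≤ 0.078.

0.156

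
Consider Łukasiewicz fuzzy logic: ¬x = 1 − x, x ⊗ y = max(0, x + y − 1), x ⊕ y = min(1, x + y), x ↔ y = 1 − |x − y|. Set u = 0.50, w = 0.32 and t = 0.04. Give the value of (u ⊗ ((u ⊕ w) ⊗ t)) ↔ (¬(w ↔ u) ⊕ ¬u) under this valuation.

u ⊕ w = min(1, 0.50 + 0.32) = min(1, 0.82) = 0.82
(u ⊕ w) ⊗ t = max(0, 0.82 + 0.04 − 1) = max(0, -0.14) = 0.00
u ⊗ ((u ⊕ w) ⊗ t) = max(0, 0.50 + 0.00 − 1) = max(0, -0.50) = 0.00
w ↔ u = 1 − |0.32 − 0.50| = 1 − 0.18 = 0.82
¬(w ↔ u) = 1 − 0.82 = 0.18
¬u = 1 − 0.50 = 0.50
¬(w ↔ u) ⊕ ¬u = min(1, 0.18 + 0.50) = min(1, 0.68) = 0.68
(u ⊗ ((u ⊕ w) ⊗ t)) ↔ (¬(w ↔ u) ⊕ ¬u) = 1 − |0.00 − 0.68| = 1 − 0.68 = 0.32

0.32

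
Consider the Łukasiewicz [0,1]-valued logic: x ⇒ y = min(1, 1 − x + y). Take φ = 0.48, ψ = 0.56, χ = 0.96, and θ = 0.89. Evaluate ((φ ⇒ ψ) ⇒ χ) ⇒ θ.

φ ⇒ ψ = min(1, 1 − 0.48 + 0.56) = min(1, 1.08) = 1.00
(φ ⇒ ψ) ⇒ χ = min(1, 1 − 1.00 + 0.96) = min(1, 0.96) = 0.96
((φ ⇒ ψ) ⇒ χ) ⇒ θ = min(1, 1 − 0.96 + 0.89) = min(1, 0.93) = 0.93

0.93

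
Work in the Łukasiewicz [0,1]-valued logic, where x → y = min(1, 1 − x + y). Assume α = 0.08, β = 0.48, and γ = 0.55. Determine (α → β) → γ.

α → β = min(1, 1 − 0.08 + 0.48) = min(1, 1.40) = 1.00
(α → β) → γ = min(1, 1 − 1.00 + 0.55) = min(1, 0.55) = 0.55

0.55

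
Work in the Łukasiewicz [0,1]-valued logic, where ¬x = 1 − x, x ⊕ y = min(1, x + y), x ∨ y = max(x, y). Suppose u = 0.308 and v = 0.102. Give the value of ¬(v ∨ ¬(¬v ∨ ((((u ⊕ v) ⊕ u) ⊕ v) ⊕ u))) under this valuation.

¬v = 1 − 0.102 = 0.898
u ⊕ v = min(1, 0.308 + 0.102) = min(1, 0.410) = 0.410
(u ⊕ v) ⊕ u = min(1, 0.410 + 0.308) = min(1, 0.718) = 0.718
((u ⊕ v) ⊕ u) ⊕ v = min(1, 0.718 + 0.102) = min(1, 0.820) = 0.820
(((u ⊕ v) ⊕ u) ⊕ v) ⊕ u = min(1, 0.820 + 0.308) = min(1, 1.128) = 1.000
¬v ∨ ((((u ⊕ v) ⊕ u) ⊕ v) ⊕ u) = max(0.898, 1.000) = 1.000
¬(¬v ∨ ((((u ⊕ v) ⊕ u) ⊕ v) ⊕ u)) = 1 − 1.000 = 0.000
v ∨ ¬(¬v ∨ ((((u ⊕ v) ⊕ u) ⊕ v) ⊕ u)) = max(0.102, 0.000) = 0.102
¬(v ∨ ¬(¬v ∨ ((((u ⊕ v) ⊕ u) ⊕ v) ⊕ u))) = 1 − 0.102 = 0.898

0.898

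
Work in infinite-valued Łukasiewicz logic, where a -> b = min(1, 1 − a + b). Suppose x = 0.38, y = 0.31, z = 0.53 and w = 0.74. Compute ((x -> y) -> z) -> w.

1.00

x -> y = min(1, 1 − 0.38 + 0.31) = min(1, 0.93) = 0.93
(x -> y) -> z = min(1, 1 − 0.93 + 0.53) = min(1, 0.60) = 0.60
((x -> y) -> z) -> w = min(1, 1 − 0.60 + 0.74) = min(1, 1.14) = 1.00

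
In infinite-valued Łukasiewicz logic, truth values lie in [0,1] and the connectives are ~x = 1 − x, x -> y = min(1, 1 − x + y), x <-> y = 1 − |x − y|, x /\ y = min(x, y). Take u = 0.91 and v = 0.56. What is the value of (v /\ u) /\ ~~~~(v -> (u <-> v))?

v /\ u = min(0.56, 0.91) = 0.56
u <-> v = 1 − |0.91 − 0.56| = 1 − 0.35 = 0.65
v -> (u <-> v) = min(1, 1 − 0.56 + 0.65) = min(1, 1.09) = 1.00
~(v -> (u <-> v)) = 1 − 1.00 = 0.00
~~(v -> (u <-> v)) = 1 − 0.00 = 1.00
~~~(v -> (u <-> v)) = 1 − 1.00 = 0.00
~~~~(v -> (u <-> v)) = 1 − 0.00 = 1.00
(v /\ u) /\ ~~~~(v -> (u <-> v)) = min(0.56, 1.00) = 0.56

0.56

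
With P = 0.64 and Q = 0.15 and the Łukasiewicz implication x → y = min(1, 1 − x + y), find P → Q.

P → Q = min(1, 1 − 0.64 + 0.15) = min(1, 0.51) = 0.51
For comparison, the Gödel implication (1 if x ≤ y else y) would give 0.15.

0.51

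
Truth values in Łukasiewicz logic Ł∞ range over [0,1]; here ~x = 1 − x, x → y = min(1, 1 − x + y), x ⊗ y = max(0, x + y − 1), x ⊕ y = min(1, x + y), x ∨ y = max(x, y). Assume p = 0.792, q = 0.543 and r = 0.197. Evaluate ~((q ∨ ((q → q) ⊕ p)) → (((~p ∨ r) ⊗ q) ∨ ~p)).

q → q = min(1, 1 − 0.543 + 0.543) = min(1, 1.000) = 1.000
(q → q) ⊕ p = min(1, 1.000 + 0.792) = min(1, 1.792) = 1.000
q ∨ ((q → q) ⊕ p) = max(0.543, 1.000) = 1.000
~p = 1 − 0.792 = 0.208
~p ∨ r = max(0.208, 0.197) = 0.208
(~p ∨ r) ⊗ q = max(0, 0.208 + 0.543 − 1) = max(0, -0.249) = 0.000
((~p ∨ r) ⊗ q) ∨ ~p = max(0.000, 0.208) = 0.208
(q ∨ ((q → q) ⊕ p)) → (((~p ∨ r) ⊗ q) ∨ ~p) = min(1, 1 − 1.000 + 0.208) = min(1, 0.208) = 0.208
~((q ∨ ((q → q) ⊕ p)) → (((~p ∨ r) ⊗ q) ∨ ~p)) = 1 − 0.208 = 0.792

0.792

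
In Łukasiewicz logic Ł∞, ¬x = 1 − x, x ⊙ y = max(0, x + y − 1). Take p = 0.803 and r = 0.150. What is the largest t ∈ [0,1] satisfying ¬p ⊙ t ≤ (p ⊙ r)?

¬p = 1 − 0.803 = 0.197
So the left factor is ¬p = 0.197.
p ⊙ r = max(0, 0.803 + 0.150 − 1) = max(0, -0.047) = 0.000
So the right-hand bound is p ⊙ r = 0.000.
The residuum of the Łukasiewicz t-norm gives the supremum: min(1, 1 − 0.197 + 0.000).
1 − 0.197 + 0.000 = 0.803, so t = min(1, 0.803) = 0.803.
Check: 0.197 ⊙ 0.803 = max(0, 0.000) = 0.000 ≤ 0.000.

0.803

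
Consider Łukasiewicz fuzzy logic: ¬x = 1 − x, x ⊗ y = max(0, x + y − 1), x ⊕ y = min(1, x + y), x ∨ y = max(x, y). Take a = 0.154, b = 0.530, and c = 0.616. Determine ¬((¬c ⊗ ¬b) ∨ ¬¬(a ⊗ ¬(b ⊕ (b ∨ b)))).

1.000

¬c = 1 − 0.616 = 0.384
¬b = 1 − 0.530 = 0.470
¬c ⊗ ¬b = max(0, 0.384 + 0.470 − 1) = max(0, -0.146) = 0.000
b ∨ b = max(0.530, 0.530) = 0.530
b ⊕ (b ∨ b) = min(1, 0.530 + 0.530) = min(1, 1.060) = 1.000
¬(b ⊕ (b ∨ b)) = 1 − 1.000 = 0.000
a ⊗ ¬(b ⊕ (b ∨ b)) = max(0, 0.154 + 0.000 − 1) = max(0, -0.846) = 0.000
¬(a ⊗ ¬(b ⊕ (b ∨ b))) = 1 − 0.000 = 1.000
¬¬(a ⊗ ¬(b ⊕ (b ∨ b))) = 1 − 1.000 = 0.000
(¬c ⊗ ¬b) ∨ ¬¬(a ⊗ ¬(b ⊕ (b ∨ b))) = max(0.000, 0.000) = 0.000
¬((¬c ⊗ ¬b) ∨ ¬¬(a ⊗ ¬(b ⊕ (b ∨ b)))) = 1 − 0.000 = 1.000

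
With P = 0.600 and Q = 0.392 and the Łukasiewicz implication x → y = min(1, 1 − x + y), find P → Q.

P → Q = min(1, 1 − 0.600 + 0.392) = min(1, 0.792) = 0.792
For comparison, the Gödel implication (1 if x ≤ y else y) would give 0.392.

0.792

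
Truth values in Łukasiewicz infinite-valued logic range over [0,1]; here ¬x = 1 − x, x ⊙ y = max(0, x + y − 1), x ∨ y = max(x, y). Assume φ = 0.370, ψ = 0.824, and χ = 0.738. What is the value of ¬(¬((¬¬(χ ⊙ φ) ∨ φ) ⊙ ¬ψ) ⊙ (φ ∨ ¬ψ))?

χ ⊙ φ = max(0, 0.738 + 0.370 − 1) = max(0, 0.108) = 0.108
¬(χ ⊙ φ) = 1 − 0.108 = 0.892
¬¬(χ ⊙ φ) = 1 − 0.892 = 0.108
¬¬(χ ⊙ φ) ∨ φ = max(0.108, 0.370) = 0.370
¬ψ = 1 − 0.824 = 0.176
(¬¬(χ ⊙ φ) ∨ φ) ⊙ ¬ψ = max(0, 0.370 + 0.176 − 1) = max(0, -0.454) = 0.000
¬((¬¬(χ ⊙ φ) ∨ φ) ⊙ ¬ψ) = 1 − 0.000 = 1.000
φ ∨ ¬ψ = max(0.370, 0.176) = 0.370
¬((¬¬(χ ⊙ φ) ∨ φ) ⊙ ¬ψ) ⊙ (φ ∨ ¬ψ) = max(0, 1.000 + 0.370 − 1) = max(0, 0.370) = 0.370
¬(¬((¬¬(χ ⊙ φ) ∨ φ) ⊙ ¬ψ) ⊙ (φ ∨ ¬ψ)) = 1 − 0.370 = 0.630

0.630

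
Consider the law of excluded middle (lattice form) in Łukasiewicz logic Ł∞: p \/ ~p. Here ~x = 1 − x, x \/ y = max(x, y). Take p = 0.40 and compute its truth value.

0.60

~p = 1 − 0.40 = 0.60
p \/ ~p = max(0.40, 0.60) = 0.60
(The value 0.60 < 1 shows this instance is not satisfied; not a Ł∞-tautology — its value is max(a, 1−a).)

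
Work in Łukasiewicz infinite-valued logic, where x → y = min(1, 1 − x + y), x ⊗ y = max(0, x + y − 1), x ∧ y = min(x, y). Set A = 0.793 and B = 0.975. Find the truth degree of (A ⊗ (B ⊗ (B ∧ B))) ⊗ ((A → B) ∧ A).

0.536

B ∧ B = min(0.975, 0.975) = 0.975
B ⊗ (B ∧ B) = max(0, 0.975 + 0.975 − 1) = max(0, 0.950) = 0.950
A ⊗ (B ⊗ (B ∧ B)) = max(0, 0.793 + 0.950 − 1) = max(0, 0.743) = 0.743
A → B = min(1, 1 − 0.793 + 0.975) = min(1, 1.182) = 1.000
(A → B) ∧ A = min(1.000, 0.793) = 0.793
(A ⊗ (B ⊗ (B ∧ B))) ⊗ ((A → B) ∧ A) = max(0, 0.743 + 0.793 − 1) = max(0, 0.536) = 0.536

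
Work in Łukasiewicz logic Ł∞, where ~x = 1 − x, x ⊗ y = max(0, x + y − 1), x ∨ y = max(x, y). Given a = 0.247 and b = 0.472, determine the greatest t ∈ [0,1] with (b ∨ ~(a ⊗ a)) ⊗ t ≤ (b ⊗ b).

0.000

a ⊗ a = max(0, 0.247 + 0.247 − 1) = max(0, -0.506) = 0.000
~(a ⊗ a) = 1 − 0.000 = 1.000
b ∨ ~(a ⊗ a) = max(0.472, 1.000) = 1.000
So the left factor is b ∨ ~(a ⊗ a) = 1.000.
b ⊗ b = max(0, 0.472 + 0.472 − 1) = max(0, -0.056) = 0.000
So the right-hand bound is b ⊗ b = 0.000.
The residuum of the Łukasiewicz t-norm gives the supremum: min(1, 1 − 1.000 + 0.000).
1 − 1.000 + 0.000 = 0.000, so t = min(1, 0.000) = 0.000.
Check: 1.000 ⊗ 0.000 = max(0, 0.000) = 0.000 ≤ 0.000.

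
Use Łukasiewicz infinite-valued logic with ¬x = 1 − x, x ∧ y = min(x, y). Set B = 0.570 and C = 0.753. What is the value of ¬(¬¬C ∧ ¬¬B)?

0.430

¬C = 1 − 0.753 = 0.247
¬¬C = 1 − 0.247 = 0.753
¬B = 1 − 0.570 = 0.430
¬¬B = 1 − 0.430 = 0.570
¬¬C ∧ ¬¬B = min(0.753, 0.570) = 0.570
¬(¬¬C ∧ ¬¬B) = 1 − 0.570 = 0.430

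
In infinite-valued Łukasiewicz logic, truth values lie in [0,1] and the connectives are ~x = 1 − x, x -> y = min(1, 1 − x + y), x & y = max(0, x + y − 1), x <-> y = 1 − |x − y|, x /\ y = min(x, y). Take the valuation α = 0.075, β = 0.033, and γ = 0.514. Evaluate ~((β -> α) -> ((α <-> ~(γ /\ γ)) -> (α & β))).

0.589

β -> α = min(1, 1 − 0.033 + 0.075) = min(1, 1.042) = 1.000
γ /\ γ = min(0.514, 0.514) = 0.514
~(γ /\ γ) = 1 − 0.514 = 0.486
α <-> ~(γ /\ γ) = 1 − |0.075 − 0.486| = 1 − 0.411 = 0.589
α & β = max(0, 0.075 + 0.033 − 1) = max(0, -0.892) = 0.000
(α <-> ~(γ /\ γ)) -> (α & β) = min(1, 1 − 0.589 + 0.000) = min(1, 0.411) = 0.411
(β -> α) -> ((α <-> ~(γ /\ γ)) -> (α & β)) = min(1, 1 − 1.000 + 0.411) = min(1, 0.411) = 0.411
~((β -> α) -> ((α <-> ~(γ /\ γ)) -> (α & β))) = 1 − 0.411 = 0.589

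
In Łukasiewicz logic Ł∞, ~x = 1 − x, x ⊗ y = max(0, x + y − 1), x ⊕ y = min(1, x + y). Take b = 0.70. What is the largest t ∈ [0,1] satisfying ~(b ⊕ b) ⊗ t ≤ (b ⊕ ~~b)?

1.00

b ⊕ b = min(1, 0.70 + 0.70) = min(1, 1.40) = 1.00
~(b ⊕ b) = 1 − 1.00 = 0.00
So the left factor is ~(b ⊕ b) = 0.00.
~b = 1 − 0.70 = 0.30
~~b = 1 − 0.30 = 0.70
b ⊕ ~~b = min(1, 0.70 + 0.70) = min(1, 1.40) = 1.00
So the right-hand bound is b ⊕ ~~b = 1.00.
The residuum of the Łukasiewicz t-norm gives the supremum: min(1, 1 − 0.00 + 1.00).
1 − 0.00 + 1.00 = 2.00, so t = min(1, 2.00) = 1.00.
Check: 0.00 ⊗ 1.00 = max(0, 0.00) = 0.00 ≤ 1.00.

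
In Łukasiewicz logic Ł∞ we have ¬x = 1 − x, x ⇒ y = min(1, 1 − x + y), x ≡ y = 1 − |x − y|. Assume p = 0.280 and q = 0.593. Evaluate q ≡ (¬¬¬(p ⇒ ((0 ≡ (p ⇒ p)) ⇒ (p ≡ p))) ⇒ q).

0.593

p ⇒ p = min(1, 1 − 0.280 + 0.280) = min(1, 1.000) = 1.000
0 ≡ (p ⇒ p) = 1 − |0.000 − 1.000| = 1 − 1.000 = 0.000
p ≡ p = 1 − |0.280 − 0.280| = 1 − 0.000 = 1.000
(0 ≡ (p ⇒ p)) ⇒ (p ≡ p) = min(1, 1 − 0.000 + 1.000) = min(1, 2.000) = 1.000
p ⇒ ((0 ≡ (p ⇒ p)) ⇒ (p ≡ p)) = min(1, 1 − 0.280 + 1.000) = min(1, 1.720) = 1.000
¬(p ⇒ ((0 ≡ (p ⇒ p)) ⇒ (p ≡ p))) = 1 − 1.000 = 0.000
¬¬(p ⇒ ((0 ≡ (p ⇒ p)) ⇒ (p ≡ p))) = 1 − 0.000 = 1.000
¬¬¬(p ⇒ ((0 ≡ (p ⇒ p)) ⇒ (p ≡ p))) = 1 − 1.000 = 0.000
¬¬¬(p ⇒ ((0 ≡ (p ⇒ p)) ⇒ (p ≡ p))) ⇒ q = min(1, 1 − 0.000 + 0.593) = min(1, 1.593) = 1.000
q ≡ (¬¬¬(p ⇒ ((0 ≡ (p ⇒ p)) ⇒ (p ≡ p))) ⇒ q) = 1 − |0.593 − 1.000| = 1 − 0.407 = 0.593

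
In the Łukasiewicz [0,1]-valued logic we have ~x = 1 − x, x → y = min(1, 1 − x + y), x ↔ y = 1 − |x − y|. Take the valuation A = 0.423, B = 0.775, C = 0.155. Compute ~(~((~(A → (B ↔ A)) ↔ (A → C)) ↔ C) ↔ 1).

B ↔ A = 1 − |0.775 − 0.423| = 1 − 0.352 = 0.648
A → (B ↔ A) = min(1, 1 − 0.423 + 0.648) = min(1, 1.225) = 1.000
~(A → (B ↔ A)) = 1 − 1.000 = 0.000
A → C = min(1, 1 − 0.423 + 0.155) = min(1, 0.732) = 0.732
~(A → (B ↔ A)) ↔ (A → C) = 1 − |0.000 − 0.732| = 1 − 0.732 = 0.268
(~(A → (B ↔ A)) ↔ (A → C)) ↔ C = 1 − |0.268 − 0.155| = 1 − 0.113 = 0.887
~((~(A → (B ↔ A)) ↔ (A → C)) ↔ C) = 1 − 0.887 = 0.113
~((~(A → (B ↔ A)) ↔ (A → C)) ↔ C) ↔ 1 = 1 − |0.113 − 1.000| = 1 − 0.887 = 0.113
~(~((~(A → (B ↔ A)) ↔ (A → C)) ↔ C) ↔ 1) = 1 − 0.113 = 0.887

0.887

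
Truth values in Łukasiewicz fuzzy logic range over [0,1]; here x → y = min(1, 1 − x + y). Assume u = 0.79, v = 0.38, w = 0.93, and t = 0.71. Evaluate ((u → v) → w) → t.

u → v = min(1, 1 − 0.79 + 0.38) = min(1, 0.59) = 0.59
(u → v) → w = min(1, 1 − 0.59 + 0.93) = min(1, 1.34) = 1.00
((u → v) → w) → t = min(1, 1 − 1.00 + 0.71) = min(1, 0.71) = 0.71

0.71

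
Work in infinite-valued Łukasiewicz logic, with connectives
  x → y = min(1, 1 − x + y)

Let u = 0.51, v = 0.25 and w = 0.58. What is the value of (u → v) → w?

u → v = min(1, 1 − 0.51 + 0.25) = min(1, 0.74) = 0.74
(u → v) → w = min(1, 1 − 0.74 + 0.58) = min(1, 0.84) = 0.84

0.84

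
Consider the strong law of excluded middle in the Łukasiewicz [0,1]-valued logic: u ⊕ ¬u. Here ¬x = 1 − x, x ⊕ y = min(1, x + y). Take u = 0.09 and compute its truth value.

1.00

¬u = 1 − 0.09 = 0.91
u ⊕ ¬u = min(1, 0.09 + 0.91) = min(1, 1.00) = 1.00
(As expected: always 1 in Ł∞ since a ⊕ (1−a) = 1.)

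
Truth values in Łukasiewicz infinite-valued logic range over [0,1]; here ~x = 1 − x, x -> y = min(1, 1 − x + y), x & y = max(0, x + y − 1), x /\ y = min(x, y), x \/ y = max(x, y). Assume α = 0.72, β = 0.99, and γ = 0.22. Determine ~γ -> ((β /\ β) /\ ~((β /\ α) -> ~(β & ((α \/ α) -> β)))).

~γ = 1 − 0.22 = 0.78
β /\ β = min(0.99, 0.99) = 0.99
β /\ α = min(0.99, 0.72) = 0.72
α \/ α = max(0.72, 0.72) = 0.72
(α \/ α) -> β = min(1, 1 − 0.72 + 0.99) = min(1, 1.27) = 1.00
β & ((α \/ α) -> β) = max(0, 0.99 + 1.00 − 1) = max(0, 0.99) = 0.99
~(β & ((α \/ α) -> β)) = 1 − 0.99 = 0.01
(β /\ α) -> ~(β & ((α \/ α) -> β)) = min(1, 1 − 0.72 + 0.01) = min(1, 0.29) = 0.29
~((β /\ α) -> ~(β & ((α \/ α) -> β))) = 1 − 0.29 = 0.71
(β /\ β) /\ ~((β /\ α) -> ~(β & ((α \/ α) -> β))) = min(0.99, 0.71) = 0.71
~γ -> ((β /\ β) /\ ~((β /\ α) -> ~(β & ((α \/ α) -> β)))) = min(1, 1 − 0.78 + 0.71) = min(1, 0.93) = 0.93

0.93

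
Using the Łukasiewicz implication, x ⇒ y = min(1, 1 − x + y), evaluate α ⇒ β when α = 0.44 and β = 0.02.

α ⇒ β = min(1, 1 − 0.44 + 0.02) = min(1, 0.58) = 0.58
For comparison, the Gödel implication (1 if x ≤ y else y) would give 0.02.

0.58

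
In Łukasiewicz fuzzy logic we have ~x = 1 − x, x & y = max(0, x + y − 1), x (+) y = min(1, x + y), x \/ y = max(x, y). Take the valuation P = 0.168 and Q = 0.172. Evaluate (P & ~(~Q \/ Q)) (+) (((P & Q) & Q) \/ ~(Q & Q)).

~Q = 1 − 0.172 = 0.828
~Q \/ Q = max(0.828, 0.172) = 0.828
~(~Q \/ Q) = 1 − 0.828 = 0.172
P & ~(~Q \/ Q) = max(0, 0.168 + 0.172 − 1) = max(0, -0.660) = 0.000
P & Q = max(0, 0.168 + 0.172 − 1) = max(0, -0.660) = 0.000
(P & Q) & Q = max(0, 0.000 + 0.172 − 1) = max(0, -0.828) = 0.000
Q & Q = max(0, 0.172 + 0.172 − 1) = max(0, -0.656) = 0.000
~(Q & Q) = 1 − 0.000 = 1.000
((P & Q) & Q) \/ ~(Q & Q) = max(0.000, 1.000) = 1.000
(P & ~(~Q \/ Q)) (+) (((P & Q) & Q) \/ ~(Q & Q)) = min(1, 0.000 + 1.000) = min(1, 1.000) = 1.000

1.000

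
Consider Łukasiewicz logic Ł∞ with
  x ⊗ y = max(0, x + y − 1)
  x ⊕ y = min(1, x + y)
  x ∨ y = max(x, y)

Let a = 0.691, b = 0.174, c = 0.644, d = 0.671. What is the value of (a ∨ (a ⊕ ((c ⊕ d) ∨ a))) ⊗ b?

0.174

c ⊕ d = min(1, 0.644 + 0.671) = min(1, 1.315) = 1.000
(c ⊕ d) ∨ a = max(1.000, 0.691) = 1.000
a ⊕ ((c ⊕ d) ∨ a) = min(1, 0.691 + 1.000) = min(1, 1.691) = 1.000
a ∨ (a ⊕ ((c ⊕ d) ∨ a)) = max(0.691, 1.000) = 1.000
(a ∨ (a ⊕ ((c ⊕ d) ∨ a))) ⊗ b = max(0, 1.000 + 0.174 − 1) = max(0, 0.174) = 0.174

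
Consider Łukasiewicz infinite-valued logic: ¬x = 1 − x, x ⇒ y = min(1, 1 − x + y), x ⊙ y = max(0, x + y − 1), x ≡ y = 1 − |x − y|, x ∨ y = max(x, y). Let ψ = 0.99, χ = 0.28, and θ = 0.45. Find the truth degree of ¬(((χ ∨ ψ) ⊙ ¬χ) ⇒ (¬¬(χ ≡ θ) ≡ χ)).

0.26

χ ∨ ψ = max(0.28, 0.99) = 0.99
¬χ = 1 − 0.28 = 0.72
(χ ∨ ψ) ⊙ ¬χ = max(0, 0.99 + 0.72 − 1) = max(0, 0.71) = 0.71
χ ≡ θ = 1 − |0.28 − 0.45| = 1 − 0.17 = 0.83
¬(χ ≡ θ) = 1 − 0.83 = 0.17
¬¬(χ ≡ θ) = 1 − 0.17 = 0.83
¬¬(χ ≡ θ) ≡ χ = 1 − |0.83 − 0.28| = 1 − 0.55 = 0.45
((χ ∨ ψ) ⊙ ¬χ) ⇒ (¬¬(χ ≡ θ) ≡ χ) = min(1, 1 − 0.71 + 0.45) = min(1, 0.74) = 0.74
¬(((χ ∨ ψ) ⊙ ¬χ) ⇒ (¬¬(χ ≡ θ) ≡ χ)) = 1 − 0.74 = 0.26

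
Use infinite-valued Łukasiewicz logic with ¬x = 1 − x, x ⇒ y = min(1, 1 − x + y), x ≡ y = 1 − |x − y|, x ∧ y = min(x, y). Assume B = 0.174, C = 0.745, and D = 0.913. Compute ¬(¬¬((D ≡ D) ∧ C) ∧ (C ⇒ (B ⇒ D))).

0.255

D ≡ D = 1 − |0.913 − 0.913| = 1 − 0.000 = 1.000
(D ≡ D) ∧ C = min(1.000, 0.745) = 0.745
¬((D ≡ D) ∧ C) = 1 − 0.745 = 0.255
¬¬((D ≡ D) ∧ C) = 1 − 0.255 = 0.745
B ⇒ D = min(1, 1 − 0.174 + 0.913) = min(1, 1.739) = 1.000
C ⇒ (B ⇒ D) = min(1, 1 − 0.745 + 1.000) = min(1, 1.255) = 1.000
¬¬((D ≡ D) ∧ C) ∧ (C ⇒ (B ⇒ D)) = min(0.745, 1.000) = 0.745
¬(¬¬((D ≡ D) ∧ C) ∧ (C ⇒ (B ⇒ D))) = 1 − 0.745 = 0.255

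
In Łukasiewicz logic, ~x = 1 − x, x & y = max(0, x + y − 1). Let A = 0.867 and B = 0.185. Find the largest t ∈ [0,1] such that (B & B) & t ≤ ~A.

B & B = max(0, 0.185 + 0.185 − 1) = max(0, -0.630) = 0.000
So the left factor is B & B = 0.000.
~A = 1 − 0.867 = 0.133
So the right-hand bound is ~A = 0.133.
The residuum of the Łukasiewicz t-norm gives the supremum: min(1, 1 − 0.000 + 0.133).
1 − 0.000 + 0.133 = 1.133, so t = min(1, 1.133) = 1.000.
Check: 0.000 & 1.000 = max(0, 0.000) = 0.000 ≤ 0.133.

1.000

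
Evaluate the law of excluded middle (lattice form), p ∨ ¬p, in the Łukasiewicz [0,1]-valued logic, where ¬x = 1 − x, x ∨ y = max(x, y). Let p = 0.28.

¬p = 1 − 0.28 = 0.72
p ∨ ¬p = max(0.28, 0.72) = 0.72
(The value 0.72 < 1 shows this instance is not satisfied; not a Ł∞-tautology — its value is max(a, 1−a).)

0.72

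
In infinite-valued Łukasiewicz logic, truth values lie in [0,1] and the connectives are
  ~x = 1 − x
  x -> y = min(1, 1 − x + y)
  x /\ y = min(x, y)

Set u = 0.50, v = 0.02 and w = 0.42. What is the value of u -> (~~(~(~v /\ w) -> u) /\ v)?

~v = 1 − 0.02 = 0.98
~v /\ w = min(0.98, 0.42) = 0.42
~(~v /\ w) = 1 − 0.42 = 0.58
~(~v /\ w) -> u = min(1, 1 − 0.58 + 0.50) = min(1, 0.92) = 0.92
~(~(~v /\ w) -> u) = 1 − 0.92 = 0.08
~~(~(~v /\ w) -> u) = 1 − 0.08 = 0.92
~~(~(~v /\ w) -> u) /\ v = min(0.92, 0.02) = 0.02
u -> (~~(~(~v /\ w) -> u) /\ v) = min(1, 1 − 0.50 + 0.02) = min(1, 0.52) = 0.52

0.52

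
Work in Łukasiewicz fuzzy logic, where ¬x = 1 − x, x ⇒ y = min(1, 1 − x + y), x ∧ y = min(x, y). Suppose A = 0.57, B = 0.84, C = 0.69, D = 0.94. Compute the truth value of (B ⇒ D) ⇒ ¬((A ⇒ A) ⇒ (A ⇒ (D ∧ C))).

B ⇒ D = min(1, 1 − 0.84 + 0.94) = min(1, 1.10) = 1.00
A ⇒ A = min(1, 1 − 0.57 + 0.57) = min(1, 1.00) = 1.00
D ∧ C = min(0.94, 0.69) = 0.69
A ⇒ (D ∧ C) = min(1, 1 − 0.57 + 0.69) = min(1, 1.12) = 1.00
(A ⇒ A) ⇒ (A ⇒ (D ∧ C)) = min(1, 1 − 1.00 + 1.00) = min(1, 1.00) = 1.00
¬((A ⇒ A) ⇒ (A ⇒ (D ∧ C))) = 1 − 1.00 = 0.00
(B ⇒ D) ⇒ ¬((A ⇒ A) ⇒ (A ⇒ (D ∧ C))) = min(1, 1 − 1.00 + 0.00) = min(1, 0.00) = 0.00

0.00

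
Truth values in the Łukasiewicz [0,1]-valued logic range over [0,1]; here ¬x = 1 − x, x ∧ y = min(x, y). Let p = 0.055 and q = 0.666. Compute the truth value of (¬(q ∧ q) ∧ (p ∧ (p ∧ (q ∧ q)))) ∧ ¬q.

0.055

q ∧ q = min(0.666, 0.666) = 0.666
¬(q ∧ q) = 1 − 0.666 = 0.334
p ∧ (q ∧ q) = min(0.055, 0.666) = 0.055
p ∧ (p ∧ (q ∧ q)) = min(0.055, 0.055) = 0.055
¬(q ∧ q) ∧ (p ∧ (p ∧ (q ∧ q))) = min(0.334, 0.055) = 0.055
¬q = 1 − 0.666 = 0.334
(¬(q ∧ q) ∧ (p ∧ (p ∧ (q ∧ q)))) ∧ ¬q = min(0.055, 0.334) = 0.055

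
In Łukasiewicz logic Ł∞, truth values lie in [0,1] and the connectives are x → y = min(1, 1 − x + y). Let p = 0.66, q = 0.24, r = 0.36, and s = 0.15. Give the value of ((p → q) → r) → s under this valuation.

p → q = min(1, 1 − 0.66 + 0.24) = min(1, 0.58) = 0.58
(p → q) → r = min(1, 1 − 0.58 + 0.36) = min(1, 0.78) = 0.78
((p → q) → r) → s = min(1, 1 − 0.78 + 0.15) = min(1, 0.37) = 0.37

0.37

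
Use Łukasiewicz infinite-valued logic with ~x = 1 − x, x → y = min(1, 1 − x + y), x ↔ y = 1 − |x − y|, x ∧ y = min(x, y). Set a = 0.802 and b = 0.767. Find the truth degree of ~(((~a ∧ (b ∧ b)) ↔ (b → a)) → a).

0.000

~a = 1 − 0.802 = 0.198
b ∧ b = min(0.767, 0.767) = 0.767
~a ∧ (b ∧ b) = min(0.198, 0.767) = 0.198
b → a = min(1, 1 − 0.767 + 0.802) = min(1, 1.035) = 1.000
(~a ∧ (b ∧ b)) ↔ (b → a) = 1 − |0.198 − 1.000| = 1 − 0.802 = 0.198
((~a ∧ (b ∧ b)) ↔ (b → a)) → a = min(1, 1 − 0.198 + 0.802) = min(1, 1.604) = 1.000
~(((~a ∧ (b ∧ b)) ↔ (b → a)) → a) = 1 − 1.000 = 0.000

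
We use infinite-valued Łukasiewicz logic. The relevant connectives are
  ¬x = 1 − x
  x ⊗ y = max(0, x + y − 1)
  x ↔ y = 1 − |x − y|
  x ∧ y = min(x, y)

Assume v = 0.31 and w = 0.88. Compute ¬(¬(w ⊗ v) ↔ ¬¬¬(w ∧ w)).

0.69

w ⊗ v = max(0, 0.88 + 0.31 − 1) = max(0, 0.19) = 0.19
¬(w ⊗ v) = 1 − 0.19 = 0.81
w ∧ w = min(0.88, 0.88) = 0.88
¬(w ∧ w) = 1 − 0.88 = 0.12
¬¬(w ∧ w) = 1 − 0.12 = 0.88
¬¬¬(w ∧ w) = 1 − 0.88 = 0.12
¬(w ⊗ v) ↔ ¬¬¬(w ∧ w) = 1 − |0.81 − 0.12| = 1 − 0.69 = 0.31
¬(¬(w ⊗ v) ↔ ¬¬¬(w ∧ w)) = 1 − 0.31 = 0.69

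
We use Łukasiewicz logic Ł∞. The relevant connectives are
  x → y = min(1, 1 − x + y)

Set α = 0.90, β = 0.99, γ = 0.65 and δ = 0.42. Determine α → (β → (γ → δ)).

0.88

γ → δ = min(1, 1 − 0.65 + 0.42) = min(1, 0.77) = 0.77
β → (γ → δ) = min(1, 1 − 0.99 + 0.77) = min(1, 0.78) = 0.78
α → (β → (γ → δ)) = min(1, 1 − 0.90 + 0.78) = min(1, 0.88) = 0.88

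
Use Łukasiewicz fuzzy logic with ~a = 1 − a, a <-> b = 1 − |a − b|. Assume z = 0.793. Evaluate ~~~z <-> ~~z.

0.414

~z = 1 − 0.793 = 0.207
~~z = 1 − 0.207 = 0.793
~~~z = 1 − 0.793 = 0.207
~~~z <-> ~~z = 1 − |0.207 − 0.793| = 1 − 0.586 = 0.414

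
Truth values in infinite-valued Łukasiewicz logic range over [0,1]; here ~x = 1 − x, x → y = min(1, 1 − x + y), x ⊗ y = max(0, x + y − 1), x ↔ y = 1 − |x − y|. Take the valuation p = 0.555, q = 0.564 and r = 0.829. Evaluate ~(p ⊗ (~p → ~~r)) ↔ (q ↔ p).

0.454

~p = 1 − 0.555 = 0.445
~r = 1 − 0.829 = 0.171
~~r = 1 − 0.171 = 0.829
~p → ~~r = min(1, 1 − 0.445 + 0.829) = min(1, 1.384) = 1.000
p ⊗ (~p → ~~r) = max(0, 0.555 + 1.000 − 1) = max(0, 0.555) = 0.555
~(p ⊗ (~p → ~~r)) = 1 − 0.555 = 0.445
q ↔ p = 1 − |0.564 − 0.555| = 1 − 0.009 = 0.991
~(p ⊗ (~p → ~~r)) ↔ (q ↔ p) = 1 − |0.445 − 0.991| = 1 − 0.546 = 0.454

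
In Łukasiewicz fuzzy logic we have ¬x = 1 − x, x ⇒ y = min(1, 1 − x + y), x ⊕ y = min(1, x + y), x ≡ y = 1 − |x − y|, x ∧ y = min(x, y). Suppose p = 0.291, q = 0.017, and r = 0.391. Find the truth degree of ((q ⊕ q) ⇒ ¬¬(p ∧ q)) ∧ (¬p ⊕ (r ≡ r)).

q ⊕ q = min(1, 0.017 + 0.017) = min(1, 0.034) = 0.034
p ∧ q = min(0.291, 0.017) = 0.017
¬(p ∧ q) = 1 − 0.017 = 0.983
¬¬(p ∧ q) = 1 − 0.983 = 0.017
(q ⊕ q) ⇒ ¬¬(p ∧ q) = min(1, 1 − 0.034 + 0.017) = min(1, 0.983) = 0.983
¬p = 1 − 0.291 = 0.709
r ≡ r = 1 − |0.391 − 0.391| = 1 − 0.000 = 1.000
¬p ⊕ (r ≡ r) = min(1, 0.709 + 1.000) = min(1, 1.709) = 1.000
((q ⊕ q) ⇒ ¬¬(p ∧ q)) ∧ (¬p ⊕ (r ≡ r)) = min(0.983, 1.000) = 0.983

0.983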